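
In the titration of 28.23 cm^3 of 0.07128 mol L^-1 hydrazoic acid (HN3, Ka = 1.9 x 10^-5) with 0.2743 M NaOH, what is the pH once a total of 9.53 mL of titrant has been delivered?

12.20

n(acid) = 0.07128 x 0.02823 = 0.002012 mol; n(NaOH) added = 0.2743 x 0.009530 = 0.002614 mol.
Base is in excess by 0.002614 - 0.002012 = 0.0006018 mol in a total volume of 0.03776 L.
[OH^-] = 0.0006018/0.03776 = 0.01594 M, so pOH = 1.80 and pH = 14.00 - 1.80 = 12.20.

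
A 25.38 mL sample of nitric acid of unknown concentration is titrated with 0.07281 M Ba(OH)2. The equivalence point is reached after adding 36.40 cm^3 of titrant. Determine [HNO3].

n(Ba(OH)2) delivered = 0.07281 x 0.03640 = 0.002650 mol.
The reaction is 2 HNO3 + 1 Ba(OH)2, so n(HNO3) = 0.002650 x 2/1 = 0.005301 mol.
[HNO3] = 0.005301 mol / 0.02538 L = 0.209 M.

0.209 M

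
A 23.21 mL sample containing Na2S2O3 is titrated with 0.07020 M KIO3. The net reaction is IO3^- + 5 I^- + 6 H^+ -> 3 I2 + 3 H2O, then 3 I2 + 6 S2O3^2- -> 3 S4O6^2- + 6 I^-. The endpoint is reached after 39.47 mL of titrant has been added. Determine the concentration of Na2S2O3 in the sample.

n(KIO3) = 0.07020 x 0.03947 = 0.002771 mol.
From the balanced equation, 1 mol KIO3 reacts with 6 mol Na2S2O3, so n(Na2S2O3) = 0.002771 x 6/1 = 0.01662 mol.
[Na2S2O3] = 0.01662 / 0.02321 L = 0.716 M.

0.716 M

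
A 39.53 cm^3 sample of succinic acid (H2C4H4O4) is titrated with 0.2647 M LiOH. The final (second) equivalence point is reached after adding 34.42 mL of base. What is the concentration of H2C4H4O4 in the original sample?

0.115 M

n(LiOH) = 0.2647 x 0.03442 = 0.009111 mol.
At the final (second) equivalence point, 2 mol OH^- react per mol H2C4H4O4, so n(H2C4H4O4) = 0.009111 / 2 = 0.004555 mol.
[H2C4H4O4] = 0.004555 / 0.03953 L = 0.115 M.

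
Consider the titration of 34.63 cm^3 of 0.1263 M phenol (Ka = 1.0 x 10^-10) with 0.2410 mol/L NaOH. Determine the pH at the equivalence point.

11.46

n(C6H5OH) = 0.1263 x 0.03463 = 0.004374 mol; V(NaOH) at equivalence = 0.004374/0.2410 = 0.01815 L.
At equivalence all the acid is converted to C6H5O-; total volume = 0.03463 + 0.01815 = 0.05278 L, so [C6H5O-] = 0.004374/0.05278 = 0.08287 M.
Kb = Kw/Ka = 1.0e-14 / 1.0 x 10^-10 = 0.000100.
[OH^-] = sqrt(Kb x [C6H5O-]) = sqrt(0.000100 x 0.08287) = 0.00288 M.
pOH = 2.54, so pH = 14.00 - 2.54 = 11.46.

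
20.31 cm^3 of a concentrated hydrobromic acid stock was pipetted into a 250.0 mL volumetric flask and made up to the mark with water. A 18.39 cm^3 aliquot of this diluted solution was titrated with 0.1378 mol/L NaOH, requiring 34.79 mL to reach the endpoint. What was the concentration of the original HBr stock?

3.21 M

n(NaOH) = 0.1378 x 0.03479 = 0.004794 mol.
n(HBr) in the aliquot = 0.004794 mol.
[diluted HBr] = 0.004794 / 0.01839 = 0.2607 M.
Dilution factor = 250.0/20.31 = 12.31, so [stock] = 0.2607 x 12.31 = 3.21 M.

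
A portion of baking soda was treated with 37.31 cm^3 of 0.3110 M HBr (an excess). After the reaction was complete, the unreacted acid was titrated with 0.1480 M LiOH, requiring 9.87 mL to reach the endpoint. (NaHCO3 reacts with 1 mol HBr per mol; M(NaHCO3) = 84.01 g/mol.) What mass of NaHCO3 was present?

0.852 g

Total n(HBr) added = 0.3110 x 0.03731 = 0.01160 mol.
n(LiOH) used = 0.1480 x 0.009870 = 0.001461 mol, which equals the excess n(HBr).
So n(HBr) consumed by the sample = 0.01160 - 0.001461 = 0.01014 mol.
n(NaHCO3) = 0.01014 / 1 = 0.01014 mol.
mass = 0.01014 mol x 84.01 g/mol = 0.852 g.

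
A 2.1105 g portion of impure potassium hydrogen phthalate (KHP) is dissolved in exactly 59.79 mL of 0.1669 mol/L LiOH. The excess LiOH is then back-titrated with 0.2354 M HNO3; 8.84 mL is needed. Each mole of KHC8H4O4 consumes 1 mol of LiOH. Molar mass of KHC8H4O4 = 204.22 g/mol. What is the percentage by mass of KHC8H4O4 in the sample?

76.4%

Total n(LiOH) added = 0.1669 x 0.05979 = 0.009979 mol.
n(HNO3) used = 0.2354 x 0.008840 = 0.002081 mol, which equals the excess n(LiOH).
So n(LiOH) consumed by the sample = 0.009979 - 0.002081 = 0.007898 mol.
n(KHC8H4O4) = 0.007898 / 1 = 0.007898 mol.
mass KHC8H4O4 = 0.007898 x 204.22 = 1.613 g, so %KHC8H4O4 = 1.613/2.1105 x 100 = 76.4%.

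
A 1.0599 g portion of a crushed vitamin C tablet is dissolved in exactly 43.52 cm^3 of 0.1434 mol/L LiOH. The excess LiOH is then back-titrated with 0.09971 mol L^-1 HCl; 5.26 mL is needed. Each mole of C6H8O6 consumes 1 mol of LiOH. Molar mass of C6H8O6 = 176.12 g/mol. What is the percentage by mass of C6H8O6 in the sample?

Total n(LiOH) added = 0.1434 x 0.04352 = 0.006241 mol.
n(HCl) used = 0.09971 x 0.005260 = 0.0005245 mol, which equals the excess n(LiOH).
So n(LiOH) consumed by the sample = 0.006241 - 0.0005245 = 0.005716 mol.
n(C6H8O6) = 0.005716 / 1 = 0.005716 mol.
mass C6H8O6 = 0.005716 x 176.12 = 1.007 g, so %C6H8O6 = 1.007/1.0599 x 100 = 95.0%.

95.0%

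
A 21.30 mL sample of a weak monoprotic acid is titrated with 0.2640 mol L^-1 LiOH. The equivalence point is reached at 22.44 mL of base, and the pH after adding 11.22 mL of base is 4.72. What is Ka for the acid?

1.9 x 10^-5

11.22 mL is half of the equivalence volume, so this is the half-equivalence point where [HA] = [A^-].
At half-equivalence pH = pKa, so pKa = 4.72.
Ka = 10^(-4.72) = 1.9 x 10^-5.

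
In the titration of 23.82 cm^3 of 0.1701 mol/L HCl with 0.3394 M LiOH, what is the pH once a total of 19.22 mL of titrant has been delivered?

n(acid) = 0.1701 x 0.02382 = 0.004052 mol; n(LiOH) added = 0.3394 x 0.01922 = 0.006523 mol.
Base is in excess by 0.006523 - 0.004052 = 0.002471 mol in a total volume of 0.04304 L.
[OH^-] = 0.002471/0.04304 = 0.05742 M, so pOH = 1.24 and pH = 14.00 - 1.24 = 12.76.

12.76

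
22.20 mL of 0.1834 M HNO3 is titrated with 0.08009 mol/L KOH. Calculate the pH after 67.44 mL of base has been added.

n(acid) = 0.1834 x 0.02220 = 0.004071 mol; n(KOH) added = 0.08009 x 0.06744 = 0.005401 mol.
Base is in excess by 0.005401 - 0.004071 = 0.001330 mol in a total volume of 0.08964 L.
[OH^-] = 0.001330/0.08964 = 0.01483 M, so pOH = 1.83 and pH = 14.00 - 1.83 = 12.17.

12.17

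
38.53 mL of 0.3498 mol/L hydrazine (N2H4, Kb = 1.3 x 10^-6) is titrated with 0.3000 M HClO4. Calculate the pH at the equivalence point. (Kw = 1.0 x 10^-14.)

4.45

n(N2H4) = 0.3498 x 0.03853 = 0.01348 mol; V(HClO4) at equivalence = 0.01348/0.3000 = 0.04493 L.
At equivalence the base is fully converted to N2H5+; total volume = 0.08346 L, so [N2H5+] = 0.01348/0.08346 = 0.1615 M.
Ka(N2H5+) = Kw/Kb = 1.0e-14 / 1.3 x 10^-6 = 7.69e-9.
[H^+] = sqrt(Ka x [N2H5+]) = sqrt(7.69e-9 x 0.1615) = 3.52e-5 M.
pH = -log(3.52e-5) = 4.45.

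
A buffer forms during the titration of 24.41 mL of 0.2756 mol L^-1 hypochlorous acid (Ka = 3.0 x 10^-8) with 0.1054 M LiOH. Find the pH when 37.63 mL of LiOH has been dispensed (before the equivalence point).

7.68

Initial n(HClO) = 0.2756 x 0.02441 = 0.006727 mol.
n(LiOH) added = 0.1054 x 0.03763 = 0.003966 mol, converting that many moles of HClO to ClO-.
Remaining n(HClO) = 0.002761 mol; n(ClO-) = 0.003966 mol.
By Henderson-Hasselbalch, pH = pKa + log([A^-]/[HA]) = 7.52 + log(0.003966/0.002761) = 7.52 + (+0.16) = 7.68.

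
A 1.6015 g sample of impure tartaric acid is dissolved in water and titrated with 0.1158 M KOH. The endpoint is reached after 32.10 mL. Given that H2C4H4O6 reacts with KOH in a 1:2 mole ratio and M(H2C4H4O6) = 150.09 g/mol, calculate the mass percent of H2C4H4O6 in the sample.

17.4%

n(KOH) = 0.1158 x 0.03210 = 0.003717 mol.
n(H2C4H4O6) = 0.003717 / 2 = 0.001859 mol.
mass of H2C4H4O6 = 0.001859 x 150.09 = 0.2790 g.
% purity = 0.2790 / 1.6015 x 100 = 17.4%.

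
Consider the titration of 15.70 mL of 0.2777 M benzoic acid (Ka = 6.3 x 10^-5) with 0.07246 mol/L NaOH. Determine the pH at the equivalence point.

n(C6H5COOH) = 0.2777 x 0.01570 = 0.004360 mol; V(NaOH) at equivalence = 0.004360/0.07246 = 0.06017 L.
At equivalence all the acid is converted to C6H5COO-; total volume = 0.01570 + 0.06017 = 0.07587 L, so [C6H5COO-] = 0.004360/0.07587 = 0.05747 M.
Kb = Kw/Ka = 1.0e-14 / 6.3 x 10^-5 = 1.59e-10.
[OH^-] = sqrt(Kb x [C6H5COO-]) = sqrt(1.59e-10 x 0.05747) = 3.02e-6 M.
pOH = 5.52, so pH = 14.00 - 5.52 = 8.48.

8.48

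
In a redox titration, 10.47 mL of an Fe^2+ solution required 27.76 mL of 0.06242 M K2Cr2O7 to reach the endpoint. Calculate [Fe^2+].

n(K2Cr2O7) = 0.06242 x 0.02776 = 0.001733 mol.
From the balanced equation, 1 mol K2Cr2O7 reacts with 6 mol Fe^2+, so n(Fe^2+) = 0.001733 x 6/1 = 0.01040 mol.
[Fe^2+] = 0.01040 / 0.01047 L = 0.993 M.

0.993 M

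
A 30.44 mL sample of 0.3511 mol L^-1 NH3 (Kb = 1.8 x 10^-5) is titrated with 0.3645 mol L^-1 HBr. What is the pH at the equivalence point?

5.00

n(NH3) = 0.3511 x 0.03044 = 0.01069 mol; V(HBr) at equivalence = 0.01069/0.3645 = 0.02932 L.
At equivalence the base is fully converted to NH4+; total volume = 0.05976 L, so [NH4+] = 0.01069/0.05976 = 0.1788 M.
Ka(NH4+) = Kw/Kb = 1.0e-14 / 1.8 x 10^-5 = 5.56e-10.
[H^+] = sqrt(Ka x [NH4+]) = sqrt(5.56e-10 x 0.1788) = 9.97e-6 M.
pH = -log(9.97e-6) = 5.00.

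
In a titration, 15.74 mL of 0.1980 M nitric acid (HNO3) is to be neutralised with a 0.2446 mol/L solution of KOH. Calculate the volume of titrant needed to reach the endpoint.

12.7 mL

n(HNO3) = 0.1980 mol/L x 0.01574 L = 0.003117 mol.
At equivalence n(KOH) = n(HNO3) = 0.003117 mol.
V(KOH) = 0.003117 / 0.2446 = 0.01274 L = 12.7 mL.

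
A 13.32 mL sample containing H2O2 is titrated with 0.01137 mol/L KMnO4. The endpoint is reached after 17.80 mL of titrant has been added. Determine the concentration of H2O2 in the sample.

0.0380 M

n(KMnO4) = 0.01137 x 0.01780 = 0.0002024 mol.
From the balanced equation, 2 mol KMnO4 reacts with 5 mol H2O2, so n(H2O2) = 0.0002024 x 5/2 = 0.0005060 mol.
[H2O2] = 0.0005060 / 0.01332 L = 0.0380 M.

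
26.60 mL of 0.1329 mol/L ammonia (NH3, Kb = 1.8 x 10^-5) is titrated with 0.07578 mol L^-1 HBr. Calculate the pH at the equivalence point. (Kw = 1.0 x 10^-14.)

n(NH3) = 0.1329 x 0.02660 = 0.003535 mol; V(HBr) at equivalence = 0.003535/0.07578 = 0.04665 L.
At equivalence the base is fully converted to NH4+; total volume = 0.07325 L, so [NH4+] = 0.003535/0.07325 = 0.04826 M.
Ka(NH4+) = Kw/Kb = 1.0e-14 / 1.8 x 10^-5 = 5.56e-10.
[H^+] = sqrt(Ka x [NH4+]) = sqrt(5.56e-10 x 0.04826) = 5.18e-6 M.
pH = -log(5.18e-6) = 5.29.

5.29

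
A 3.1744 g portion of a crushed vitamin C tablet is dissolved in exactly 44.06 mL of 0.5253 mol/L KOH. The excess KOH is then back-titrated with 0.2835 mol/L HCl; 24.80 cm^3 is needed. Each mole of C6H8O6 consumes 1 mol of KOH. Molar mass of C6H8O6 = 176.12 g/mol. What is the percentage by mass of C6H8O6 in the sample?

Total n(KOH) added = 0.5253 x 0.04406 = 0.02314 mol.
n(HCl) used = 0.2835 x 0.02480 = 0.007031 mol, which equals the excess n(KOH).
So n(KOH) consumed by the sample = 0.02314 - 0.007031 = 0.01611 mol.
n(C6H8O6) = 0.01611 / 1 = 0.01611 mol.
mass C6H8O6 = 0.01611 x 176.12 = 2.838 g, so %C6H8O6 = 2.838/3.1744 x 100 = 89.4%.

89.4%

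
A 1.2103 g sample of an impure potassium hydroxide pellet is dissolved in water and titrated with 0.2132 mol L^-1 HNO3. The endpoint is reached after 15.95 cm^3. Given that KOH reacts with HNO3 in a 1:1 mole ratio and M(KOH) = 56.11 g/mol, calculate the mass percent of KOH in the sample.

15.8%

n(HNO3) = 0.2132 x 0.01595 = 0.003401 mol.
n(KOH) = 0.003401 / 1 = 0.003401 mol.
mass of KOH = 0.003401 x 56.11 = 0.1908 g.
% purity = 0.1908 / 1.2103 x 100 = 15.8%.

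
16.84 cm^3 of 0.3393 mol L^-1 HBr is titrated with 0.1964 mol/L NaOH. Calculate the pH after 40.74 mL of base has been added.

n(acid) = 0.3393 x 0.01684 = 0.005714 mol; n(NaOH) added = 0.1964 x 0.04074 = 0.008001 mol.
Base is in excess by 0.008001 - 0.005714 = 0.002288 mol in a total volume of 0.05758 L.
[OH^-] = 0.002288/0.05758 = 0.03973 M, so pOH = 1.40 and pH = 14.00 - 1.40 = 12.60.

12.60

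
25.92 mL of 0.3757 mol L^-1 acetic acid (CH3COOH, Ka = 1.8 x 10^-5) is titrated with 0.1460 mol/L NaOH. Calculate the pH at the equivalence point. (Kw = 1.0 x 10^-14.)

n(CH3COOH) = 0.3757 x 0.02592 = 0.009738 mol; V(NaOH) at equivalence = 0.009738/0.1460 = 0.06670 L.
At equivalence all the acid is converted to CH3COO-; total volume = 0.02592 + 0.06670 = 0.09262 L, so [CH3COO-] = 0.009738/0.09262 = 0.1051 M.
Kb = Kw/Ka = 1.0e-14 / 1.8 x 10^-5 = 5.56e-10.
[OH^-] = sqrt(Kb x [CH3COO-]) = sqrt(5.56e-10 x 0.1051) = 7.64e-6 M.
pOH = 5.12, so pH = 14.00 - 5.12 = 8.88.

8.88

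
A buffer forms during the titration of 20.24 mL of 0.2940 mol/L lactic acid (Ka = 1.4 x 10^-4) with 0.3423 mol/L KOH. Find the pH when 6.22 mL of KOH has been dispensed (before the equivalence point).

Initial n(HC3H5O3) = 0.2940 x 0.02024 = 0.005951 mol.
n(KOH) added = 0.3423 x 0.006220 = 0.002129 mol, converting that many moles of HC3H5O3 to C3H5O3-.
Remaining n(HC3H5O3) = 0.003821 mol; n(C3H5O3-) = 0.002129 mol.
By Henderson-Hasselbalch, pH = pKa + log([A^-]/[HA]) = 3.85 + log(0.002129/0.003821) = 3.85 + (-0.25) = 3.60.

3.60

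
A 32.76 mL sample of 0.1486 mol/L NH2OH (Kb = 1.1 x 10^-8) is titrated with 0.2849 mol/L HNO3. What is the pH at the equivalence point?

3.53

n(NH2OH) = 0.1486 x 0.03276 = 0.004868 mol; V(HNO3) at equivalence = 0.004868/0.2849 = 0.01709 L.
At equivalence the base is fully converted to NH3OH+; total volume = 0.04985 L, so [NH3OH+] = 0.004868/0.04985 = 0.09766 M.
Ka(NH3OH+) = Kw/Kb = 1.0e-14 / 1.1 x 10^-8 = 9.09e-7.
[H^+] = sqrt(Ka x [NH3OH+]) = sqrt(9.09e-7 x 0.09766) = 0.000298 M.
pH = -log(0.000298) = 3.53.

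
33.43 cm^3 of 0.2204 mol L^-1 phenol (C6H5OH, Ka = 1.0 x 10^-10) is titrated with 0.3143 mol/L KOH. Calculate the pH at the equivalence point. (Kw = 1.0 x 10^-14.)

11.56

n(C6H5OH) = 0.2204 x 0.03343 = 0.007368 mol; V(KOH) at equivalence = 0.007368/0.3143 = 0.02344 L.
At equivalence all the acid is converted to C6H5O-; total volume = 0.03343 + 0.02344 = 0.05687 L, so [C6H5O-] = 0.007368/0.05687 = 0.1296 M.
Kb = Kw/Ka = 1.0e-14 / 1.0 x 10^-10 = 0.000100.
[OH^-] = sqrt(Kb x [C6H5O-]) = sqrt(0.000100 x 0.1296) = 0.00360 M.
pOH = 2.44, so pH = 14.00 - 2.44 = 11.56.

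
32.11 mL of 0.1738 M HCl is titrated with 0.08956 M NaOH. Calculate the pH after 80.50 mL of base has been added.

n(acid) = 0.1738 x 0.03211 = 0.005581 mol; n(NaOH) added = 0.08956 x 0.08050 = 0.007210 mol.
Base is in excess by 0.007210 - 0.005581 = 0.001629 mol in a total volume of 0.1126 L.
[OH^-] = 0.001629/0.1126 = 0.01446 M, so pOH = 1.84 and pH = 14.00 - 1.84 = 12.16.

12.16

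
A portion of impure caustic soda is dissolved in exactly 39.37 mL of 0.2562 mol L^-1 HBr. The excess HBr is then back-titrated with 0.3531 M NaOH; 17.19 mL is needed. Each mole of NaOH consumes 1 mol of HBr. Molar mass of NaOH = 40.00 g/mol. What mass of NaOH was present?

0.161 g

Total n(HBr) added = 0.2562 x 0.03937 = 0.01009 mol.
n(NaOH) used = 0.3531 x 0.01719 = 0.006070 mol, which equals the excess n(HBr).
So n(HBr) consumed by the sample = 0.01009 - 0.006070 = 0.004017 mol.
n(NaOH) = 0.004017 / 1 = 0.004017 mol.
mass = 0.004017 mol x 40.00 g/mol = 0.161 g.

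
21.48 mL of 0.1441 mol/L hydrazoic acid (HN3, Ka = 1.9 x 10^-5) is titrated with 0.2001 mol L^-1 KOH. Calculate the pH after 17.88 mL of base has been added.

n(acid) = 0.1441 x 0.02148 = 0.003095 mol; n(KOH) added = 0.2001 x 0.01788 = 0.003578 mol.
Base is in excess by 0.003578 - 0.003095 = 0.0004825 mol in a total volume of 0.03936 L.
[OH^-] = 0.0004825/0.03936 = 0.01226 M, so pOH = 1.91 and pH = 14.00 - 1.91 = 12.09.

12.09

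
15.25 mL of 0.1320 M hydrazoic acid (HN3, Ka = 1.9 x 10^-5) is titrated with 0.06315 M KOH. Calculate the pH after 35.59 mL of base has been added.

11.66

n(acid) = 0.1320 x 0.01525 = 0.002013 mol; n(KOH) added = 0.06315 x 0.03559 = 0.002248 mol.
Base is in excess by 0.002248 - 0.002013 = 0.0002345 mol in a total volume of 0.05084 L.
[OH^-] = 0.0002345/0.05084 = 0.004613 M, so pOH = 2.34 and pH = 14.00 - 2.34 = 11.66.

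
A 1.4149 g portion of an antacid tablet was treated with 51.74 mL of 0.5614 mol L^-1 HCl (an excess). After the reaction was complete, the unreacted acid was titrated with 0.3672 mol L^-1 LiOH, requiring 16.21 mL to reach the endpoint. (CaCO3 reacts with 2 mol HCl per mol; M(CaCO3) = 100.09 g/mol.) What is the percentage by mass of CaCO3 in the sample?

81.7%

Total n(HCl) added = 0.5614 x 0.05174 = 0.02905 mol.
n(LiOH) used = 0.3672 x 0.01621 = 0.005952 mol, which equals the excess n(HCl).
So n(HCl) consumed by the sample = 0.02905 - 0.005952 = 0.02309 mol.
n(CaCO3) = 0.02309 / 2 = 0.01155 mol.
mass CaCO3 = 0.01155 x 100.09 = 1.156 g, so %CaCO3 = 1.156/1.4149 x 100 = 81.7%.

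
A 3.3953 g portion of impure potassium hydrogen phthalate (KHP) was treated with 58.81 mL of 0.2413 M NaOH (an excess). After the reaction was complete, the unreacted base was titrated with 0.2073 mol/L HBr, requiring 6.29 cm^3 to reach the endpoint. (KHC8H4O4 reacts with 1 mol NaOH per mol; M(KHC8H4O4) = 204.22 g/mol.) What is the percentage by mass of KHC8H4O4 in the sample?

77.5%

Total n(NaOH) added = 0.2413 x 0.05881 = 0.01419 mol.
n(HBr) used = 0.2073 x 0.006290 = 0.001304 mol, which equals the excess n(NaOH).
So n(NaOH) consumed by the sample = 0.01419 - 0.001304 = 0.01289 mol.
n(KHC8H4O4) = 0.01289 / 1 = 0.01289 mol.
mass KHC8H4O4 = 0.01289 x 204.22 = 2.632 g, so %KHC8H4O4 = 2.632/3.3953 x 100 = 77.5%.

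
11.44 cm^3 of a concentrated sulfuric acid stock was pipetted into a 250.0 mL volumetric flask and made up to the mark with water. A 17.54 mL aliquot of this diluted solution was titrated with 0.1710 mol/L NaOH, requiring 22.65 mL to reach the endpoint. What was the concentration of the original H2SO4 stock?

n(NaOH) = 0.1710 x 0.02265 = 0.003873 mol.
n(H2SO4) in the aliquot = 0.003873 x 1/2 = 0.001937 mol.
[diluted H2SO4] = 0.001937 / 0.01754 = 0.1104 M.
Dilution factor = 250.0/11.44 = 21.85, so [stock] = 0.1104 x 21.85 = 2.41 M.

2.41 M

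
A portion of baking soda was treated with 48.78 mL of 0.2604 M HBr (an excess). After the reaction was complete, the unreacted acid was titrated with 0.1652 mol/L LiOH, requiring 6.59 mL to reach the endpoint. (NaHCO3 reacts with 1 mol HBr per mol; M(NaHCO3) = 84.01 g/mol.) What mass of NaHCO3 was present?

0.976 g

Total n(HBr) added = 0.2604 x 0.04878 = 0.01270 mol.
n(LiOH) used = 0.1652 x 0.006590 = 0.001089 mol, which equals the excess n(HBr).
So n(HBr) consumed by the sample = 0.01270 - 0.001089 = 0.01161 mol.
n(NaHCO3) = 0.01161 / 1 = 0.01161 mol.
mass = 0.01161 mol x 84.01 g/mol = 0.976 g.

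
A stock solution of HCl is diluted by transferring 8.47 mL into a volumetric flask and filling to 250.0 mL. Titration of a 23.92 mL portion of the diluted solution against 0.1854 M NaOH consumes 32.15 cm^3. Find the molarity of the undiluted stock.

n(NaOH) = 0.1854 x 0.03215 = 0.005961 mol.
n(HCl) in the aliquot = 0.005961 mol.
[diluted HCl] = 0.005961 / 0.02392 = 0.2492 M.
Dilution factor = 250.0/8.470 = 29.52, so [stock] = 0.2492 x 29.52 = 7.36 M.

7.36 M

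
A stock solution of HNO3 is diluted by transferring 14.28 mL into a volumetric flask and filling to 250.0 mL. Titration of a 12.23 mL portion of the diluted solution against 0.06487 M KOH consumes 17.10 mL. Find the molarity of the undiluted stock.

n(KOH) = 0.06487 x 0.01710 = 0.001109 mol.
n(HNO3) in the aliquot = 0.001109 mol.
[diluted HNO3] = 0.001109 / 0.01223 = 0.09070 M.
Dilution factor = 250.0/14.28 = 17.51, so [stock] = 0.09070 x 17.51 = 1.59 M.

1.59 M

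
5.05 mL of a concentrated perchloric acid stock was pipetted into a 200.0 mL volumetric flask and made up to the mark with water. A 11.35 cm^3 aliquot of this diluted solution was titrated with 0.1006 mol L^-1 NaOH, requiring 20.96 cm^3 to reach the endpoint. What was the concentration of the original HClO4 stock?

7.36 M

n(NaOH) = 0.1006 x 0.02096 = 0.002109 mol.
n(HClO4) in the aliquot = 0.002109 mol.
[diluted HClO4] = 0.002109 / 0.01135 = 0.1858 M.
Dilution factor = 200.0/5.050 = 39.60, so [stock] = 0.1858 x 39.60 = 7.36 M.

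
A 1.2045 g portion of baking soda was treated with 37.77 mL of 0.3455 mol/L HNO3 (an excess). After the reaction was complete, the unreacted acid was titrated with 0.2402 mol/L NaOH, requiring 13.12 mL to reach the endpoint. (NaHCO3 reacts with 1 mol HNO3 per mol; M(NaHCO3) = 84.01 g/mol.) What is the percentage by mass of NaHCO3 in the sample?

69.0%

Total n(HNO3) added = 0.3455 x 0.03777 = 0.01305 mol.
n(NaOH) used = 0.2402 x 0.01312 = 0.003151 mol, which equals the excess n(HNO3).
So n(HNO3) consumed by the sample = 0.01305 - 0.003151 = 0.009898 mol.
n(NaHCO3) = 0.009898 / 1 = 0.009898 mol.
mass NaHCO3 = 0.009898 x 84.01 = 0.8315 g, so %NaHCO3 = 0.8315/1.2045 x 100 = 69.0%.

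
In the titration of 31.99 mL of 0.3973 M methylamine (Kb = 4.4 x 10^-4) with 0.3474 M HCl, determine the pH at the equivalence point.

n(CH3NH2) = 0.3973 x 0.03199 = 0.01271 mol; V(HCl) at equivalence = 0.01271/0.3474 = 0.03658 L.
At equivalence the base is fully converted to CH3NH3+; total volume = 0.06857 L, so [CH3NH3+] = 0.01271/0.06857 = 0.1853 M.
Ka(CH3NH3+) = Kw/Kb = 1.0e-14 / 4.4 x 10^-4 = 2.27e-11.
[H^+] = sqrt(Ka x [CH3NH3+]) = sqrt(2.27e-11 x 0.1853) = 2.05e-6 M.
pH = -log(2.05e-6) = 5.69.

5.69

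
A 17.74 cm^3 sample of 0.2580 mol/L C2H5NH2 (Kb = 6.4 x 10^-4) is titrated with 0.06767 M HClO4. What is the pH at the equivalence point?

6.04

n(C2H5NH2) = 0.2580 x 0.01774 = 0.004577 mol; V(HClO4) at equivalence = 0.004577/0.06767 = 0.06764 L.
At equivalence the base is fully converted to C2H5NH3+; total volume = 0.08538 L, so [C2H5NH3+] = 0.004577/0.08538 = 0.05361 M.
Ka(C2H5NH3+) = Kw/Kb = 1.0e-14 / 6.4 x 10^-4 = 1.56e-11.
[H^+] = sqrt(Ka x [C2H5NH3+]) = sqrt(1.56e-11 x 0.05361) = 9.15e-7 M.
pH = -log(9.15e-7) = 6.04.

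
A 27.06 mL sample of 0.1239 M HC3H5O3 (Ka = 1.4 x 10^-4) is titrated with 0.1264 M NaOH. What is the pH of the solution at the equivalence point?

8.33

n(HC3H5O3) = 0.1239 x 0.02706 = 0.003353 mol; V(NaOH) at equivalence = 0.003353/0.1264 = 0.02652 L.
At equivalence all the acid is converted to C3H5O3-; total volume = 0.02706 + 0.02652 = 0.05358 L, so [C3H5O3-] = 0.003353/0.05358 = 0.06257 M.
Kb = Kw/Ka = 1.0e-14 / 1.4 x 10^-4 = 7.14e-11.
[OH^-] = sqrt(Kb x [C3H5O3-]) = sqrt(7.14e-11 x 0.06257) = 2.11e-6 M.
pOH = 5.67, so pH = 14.00 - 5.67 = 8.33.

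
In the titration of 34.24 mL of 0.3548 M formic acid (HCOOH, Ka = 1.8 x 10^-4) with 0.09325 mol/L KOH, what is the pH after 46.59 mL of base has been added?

Initial n(HCOOH) = 0.3548 x 0.03424 = 0.01215 mol.
n(KOH) added = 0.09325 x 0.04659 = 0.004345 mol, converting that many moles of HCOOH to HCOO-.
Remaining n(HCOOH) = 0.007804 mol; n(HCOO-) = 0.004345 mol.
By Henderson-Hasselbalch, pH = pKa + log([A^-]/[HA]) = 3.74 + log(0.004345/0.007804) = 3.74 + (-0.25) = 3.49.

3.49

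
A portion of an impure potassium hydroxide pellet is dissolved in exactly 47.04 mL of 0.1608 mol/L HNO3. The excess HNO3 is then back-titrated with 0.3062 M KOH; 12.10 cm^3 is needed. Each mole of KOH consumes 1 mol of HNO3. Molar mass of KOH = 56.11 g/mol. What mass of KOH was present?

Total n(HNO3) added = 0.1608 x 0.04704 = 0.007564 mol.
n(KOH) used = 0.3062 x 0.01210 = 0.003705 mol, which equals the excess n(HNO3).
So n(HNO3) consumed by the sample = 0.007564 - 0.003705 = 0.003859 mol.
n(KOH) = 0.003859 / 1 = 0.003859 mol.
mass = 0.003859 mol x 56.11 g/mol = 0.217 g.

0.217 g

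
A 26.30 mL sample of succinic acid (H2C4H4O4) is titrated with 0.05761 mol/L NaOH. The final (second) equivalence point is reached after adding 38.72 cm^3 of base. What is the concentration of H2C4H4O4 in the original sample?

0.0424 M

n(NaOH) = 0.05761 x 0.03872 = 0.002231 mol.
At the final (second) equivalence point, 2 mol OH^- react per mol H2C4H4O4, so n(H2C4H4O4) = 0.002231 / 2 = 0.001115 mol.
[H2C4H4O4] = 0.001115 / 0.02630 L = 0.0424 M.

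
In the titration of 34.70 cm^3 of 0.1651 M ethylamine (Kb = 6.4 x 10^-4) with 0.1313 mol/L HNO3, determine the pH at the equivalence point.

5.97

n(C2H5NH2) = 0.1651 x 0.03470 = 0.005729 mol; V(HNO3) at equivalence = 0.005729/0.1313 = 0.04363 L.
At equivalence the base is fully converted to C2H5NH3+; total volume = 0.07833 L, so [C2H5NH3+] = 0.005729/0.07833 = 0.07314 M.
Ka(C2H5NH3+) = Kw/Kb = 1.0e-14 / 6.4 x 10^-4 = 1.56e-11.
[H^+] = sqrt(Ka x [C2H5NH3+]) = sqrt(1.56e-11 x 0.07314) = 1.07e-6 M.
pH = -log(1.07e-6) = 5.97.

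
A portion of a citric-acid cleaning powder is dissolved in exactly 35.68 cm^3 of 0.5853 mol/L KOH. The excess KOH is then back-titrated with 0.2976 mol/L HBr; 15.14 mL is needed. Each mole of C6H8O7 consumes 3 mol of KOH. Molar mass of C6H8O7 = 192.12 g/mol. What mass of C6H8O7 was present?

1.05 g

Total n(KOH) added = 0.5853 x 0.03568 = 0.02088 mol.
n(HBr) used = 0.2976 x 0.01514 = 0.004506 mol, which equals the excess n(KOH).
So n(KOH) consumed by the sample = 0.02088 - 0.004506 = 0.01638 mol.
n(C6H8O7) = 0.01638 / 3 = 0.005459 mol.
mass = 0.005459 mol x 192.12 g/mol = 1.05 g.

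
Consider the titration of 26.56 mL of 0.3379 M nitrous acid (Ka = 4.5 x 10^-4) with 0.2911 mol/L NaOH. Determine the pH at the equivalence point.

8.27

n(HNO2) = 0.3379 x 0.02656 = 0.008975 mol; V(NaOH) at equivalence = 0.008975/0.2911 = 0.03083 L.
At equivalence all the acid is converted to NO2-; total volume = 0.02656 + 0.03083 = 0.05739 L, so [NO2-] = 0.008975/0.05739 = 0.1564 M.
Kb = Kw/Ka = 1.0e-14 / 4.5 x 10^-4 = 2.22e-11.
[OH^-] = sqrt(Kb x [NO2-]) = sqrt(2.22e-11 x 0.1564) = 1.86e-6 M.
pOH = 5.73, so pH = 14.00 - 5.73 = 8.27.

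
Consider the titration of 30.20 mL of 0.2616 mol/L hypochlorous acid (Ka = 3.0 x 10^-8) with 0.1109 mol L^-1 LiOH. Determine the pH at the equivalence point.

10.21

n(HClO) = 0.2616 x 0.03020 = 0.007900 mol; V(LiOH) at equivalence = 0.007900/0.1109 = 0.07124 L.
At equivalence all the acid is converted to ClO-; total volume = 0.03020 + 0.07124 = 0.1014 L, so [ClO-] = 0.007900/0.1014 = 0.07788 M.
Kb = Kw/Ka = 1.0e-14 / 3.0 x 10^-8 = 3.33e-7.
[OH^-] = sqrt(Kb x [ClO-]) = sqrt(3.33e-7 x 0.07788) = 0.000161 M.
pOH = 3.79, so pH = 14.00 - 3.79 = 10.21.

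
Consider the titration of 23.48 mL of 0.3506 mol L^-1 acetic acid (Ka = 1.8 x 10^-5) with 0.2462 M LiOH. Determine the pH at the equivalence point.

8.95

n(CH3COOH) = 0.3506 x 0.02348 = 0.008232 mol; V(LiOH) at equivalence = 0.008232/0.2462 = 0.03344 L.
At equivalence all the acid is converted to CH3COO-; total volume = 0.02348 + 0.03344 = 0.05692 L, so [CH3COO-] = 0.008232/0.05692 = 0.1446 M.
Kb = Kw/Ka = 1.0e-14 / 1.8 x 10^-5 = 5.56e-10.
[OH^-] = sqrt(Kb x [CH3COO-]) = sqrt(5.56e-10 x 0.1446) = 8.96e-6 M.
pOH = 5.05, so pH = 14.00 - 5.05 = 8.95.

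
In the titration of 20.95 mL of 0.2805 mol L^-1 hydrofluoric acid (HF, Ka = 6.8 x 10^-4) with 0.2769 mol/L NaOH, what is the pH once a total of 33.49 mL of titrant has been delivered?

n(acid) = 0.2805 x 0.02095 = 0.005876 mol; n(NaOH) added = 0.2769 x 0.03349 = 0.009273 mol.
Base is in excess by 0.009273 - 0.005876 = 0.003397 mol in a total volume of 0.05444 L.
[OH^-] = 0.003397/0.05444 = 0.06240 M, so pOH = 1.20 and pH = 14.00 - 1.20 = 12.80.

12.80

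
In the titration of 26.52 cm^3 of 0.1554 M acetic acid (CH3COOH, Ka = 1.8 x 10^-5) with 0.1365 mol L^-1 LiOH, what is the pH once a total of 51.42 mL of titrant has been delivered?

12.57

n(acid) = 0.1554 x 0.02652 = 0.004121 mol; n(LiOH) added = 0.1365 x 0.05142 = 0.007019 mol.
Base is in excess by 0.007019 - 0.004121 = 0.002898 mol in a total volume of 0.07794 L.
[OH^-] = 0.002898/0.07794 = 0.03718 M, so pOH = 1.43 and pH = 14.00 - 1.43 = 12.57.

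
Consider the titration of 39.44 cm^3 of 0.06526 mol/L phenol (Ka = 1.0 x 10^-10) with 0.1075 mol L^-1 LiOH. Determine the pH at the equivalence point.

n(C6H5OH) = 0.06526 x 0.03944 = 0.002574 mol; V(LiOH) at equivalence = 0.002574/0.1075 = 0.02394 L.
At equivalence all the acid is converted to C6H5O-; total volume = 0.03944 + 0.02394 = 0.06338 L, so [C6H5O-] = 0.002574/0.06338 = 0.04061 M.
Kb = Kw/Ka = 1.0e-14 / 1.0 x 10^-10 = 0.000100.
[OH^-] = sqrt(Kb x [C6H5O-]) = sqrt(0.000100 x 0.04061) = 0.00202 M.
pOH = 2.70, so pH = 14.00 - 2.70 = 11.30.

11.30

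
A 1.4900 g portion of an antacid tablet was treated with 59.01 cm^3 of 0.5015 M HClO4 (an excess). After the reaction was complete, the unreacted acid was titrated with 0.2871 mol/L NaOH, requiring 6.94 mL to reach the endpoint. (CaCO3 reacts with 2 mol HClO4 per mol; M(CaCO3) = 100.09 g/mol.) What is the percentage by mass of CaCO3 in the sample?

92.7%

Total n(HClO4) added = 0.5015 x 0.05901 = 0.02959 mol.
n(NaOH) used = 0.2871 x 0.006940 = 0.001992 mol, which equals the excess n(HClO4).
So n(HClO4) consumed by the sample = 0.02959 - 0.001992 = 0.02760 mol.
n(CaCO3) = 0.02760 / 2 = 0.01380 mol.
mass CaCO3 = 0.01380 x 100.09 = 1.381 g, so %CaCO3 = 1.381/1.4900 x 100 = 92.7%.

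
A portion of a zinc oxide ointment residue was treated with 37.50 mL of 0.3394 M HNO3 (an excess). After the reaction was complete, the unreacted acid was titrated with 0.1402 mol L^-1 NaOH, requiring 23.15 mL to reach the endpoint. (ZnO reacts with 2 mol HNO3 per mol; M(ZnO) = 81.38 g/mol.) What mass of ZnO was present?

0.386 g

Total n(HNO3) added = 0.3394 x 0.03750 = 0.01273 mol.
n(NaOH) used = 0.1402 x 0.02315 = 0.003246 mol, which equals the excess n(HNO3).
So n(HNO3) consumed by the sample = 0.01273 - 0.003246 = 0.009482 mol.
n(ZnO) = 0.009482 / 2 = 0.004741 mol.
mass = 0.004741 mol x 81.38 g/mol = 0.386 g.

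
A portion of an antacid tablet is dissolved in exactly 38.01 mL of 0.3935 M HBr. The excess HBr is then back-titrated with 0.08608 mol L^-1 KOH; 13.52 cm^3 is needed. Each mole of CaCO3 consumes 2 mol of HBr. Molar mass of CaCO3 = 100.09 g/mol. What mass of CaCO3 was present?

Total n(HBr) added = 0.3935 x 0.03801 = 0.01496 mol.
n(KOH) used = 0.08608 x 0.01352 = 0.001164 mol, which equals the excess n(HBr).
So n(HBr) consumed by the sample = 0.01496 - 0.001164 = 0.01379 mol.
n(CaCO3) = 0.01379 / 2 = 0.006897 mol.
mass = 0.006897 mol x 100.09 g/mol = 0.690 g.

0.690 g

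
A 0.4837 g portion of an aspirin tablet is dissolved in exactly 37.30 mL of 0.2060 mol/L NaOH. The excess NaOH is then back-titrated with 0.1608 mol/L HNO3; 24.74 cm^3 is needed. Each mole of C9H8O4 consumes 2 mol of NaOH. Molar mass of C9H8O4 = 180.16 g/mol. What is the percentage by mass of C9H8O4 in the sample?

Total n(NaOH) added = 0.2060 x 0.03730 = 0.007684 mol.
n(HNO3) used = 0.1608 x 0.02474 = 0.003978 mol, which equals the excess n(NaOH).
So n(NaOH) consumed by the sample = 0.007684 - 0.003978 = 0.003706 mol.
n(C9H8O4) = 0.003706 / 2 = 0.001853 mol.
mass C9H8O4 = 0.001853 x 180.16 = 0.3338 g, so %C9H8O4 = 0.3338/0.4837 x 100 = 69.0%.

69.0%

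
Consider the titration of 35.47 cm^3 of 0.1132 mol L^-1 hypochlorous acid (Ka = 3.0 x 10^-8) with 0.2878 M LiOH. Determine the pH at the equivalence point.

10.22

n(HClO) = 0.1132 x 0.03547 = 0.004015 mol; V(LiOH) at equivalence = 0.004015/0.2878 = 0.01395 L.
At equivalence all the acid is converted to ClO-; total volume = 0.03547 + 0.01395 = 0.04942 L, so [ClO-] = 0.004015/0.04942 = 0.08124 M.
Kb = Kw/Ka = 1.0e-14 / 3.0 x 10^-8 = 3.33e-7.
[OH^-] = sqrt(Kb x [ClO-]) = sqrt(3.33e-7 x 0.08124) = 0.000165 M.
pOH = 3.78, so pH = 14.00 - 3.78 = 10.22.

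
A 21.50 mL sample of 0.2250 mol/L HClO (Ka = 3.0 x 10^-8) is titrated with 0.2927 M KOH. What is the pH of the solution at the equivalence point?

10.31

n(HClO) = 0.2250 x 0.02150 = 0.004838 mol; V(KOH) at equivalence = 0.004838/0.2927 = 0.01653 L.
At equivalence all the acid is converted to ClO-; total volume = 0.02150 + 0.01653 = 0.03803 L, so [ClO-] = 0.004838/0.03803 = 0.1272 M.
Kb = Kw/Ka = 1.0e-14 / 3.0 x 10^-8 = 3.33e-7.
[OH^-] = sqrt(Kb x [ClO-]) = sqrt(3.33e-7 x 0.1272) = 0.000206 M.
pOH = 3.69, so pH = 14.00 - 3.69 = 10.31.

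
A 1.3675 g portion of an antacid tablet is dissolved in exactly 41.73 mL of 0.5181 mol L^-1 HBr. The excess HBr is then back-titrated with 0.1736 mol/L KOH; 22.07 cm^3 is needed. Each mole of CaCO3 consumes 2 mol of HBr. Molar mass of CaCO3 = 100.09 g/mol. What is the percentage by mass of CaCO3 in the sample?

Total n(HBr) added = 0.5181 x 0.04173 = 0.02162 mol.
n(KOH) used = 0.1736 x 0.02207 = 0.003831 mol, which equals the excess n(HBr).
So n(HBr) consumed by the sample = 0.02162 - 0.003831 = 0.01779 mol.
n(CaCO3) = 0.01779 / 2 = 0.008894 mol.
mass CaCO3 = 0.008894 x 100.09 = 0.8902 g, so %CaCO3 = 0.8902/1.3675 x 100 = 65.1%.

65.1%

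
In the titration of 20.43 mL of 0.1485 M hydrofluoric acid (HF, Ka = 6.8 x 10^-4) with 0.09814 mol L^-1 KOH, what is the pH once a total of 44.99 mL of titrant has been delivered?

n(acid) = 0.1485 x 0.02043 = 0.003034 mol; n(KOH) added = 0.09814 x 0.04499 = 0.004415 mol.
Base is in excess by 0.004415 - 0.003034 = 0.001381 mol in a total volume of 0.06542 L.
[OH^-] = 0.001381/0.06542 = 0.02112 M, so pOH = 1.68 and pH = 14.00 - 1.68 = 12.32.

12.32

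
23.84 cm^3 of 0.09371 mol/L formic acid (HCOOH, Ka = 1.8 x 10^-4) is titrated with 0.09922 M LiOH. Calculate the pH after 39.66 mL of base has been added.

n(acid) = 0.09371 x 0.02384 = 0.002234 mol; n(LiOH) added = 0.09922 x 0.03966 = 0.003935 mol.
Base is in excess by 0.003935 - 0.002234 = 0.001701 mol in a total volume of 0.06350 L.
[OH^-] = 0.001701/0.06350 = 0.02679 M, so pOH = 1.57 and pH = 14.00 - 1.57 = 12.43.

12.43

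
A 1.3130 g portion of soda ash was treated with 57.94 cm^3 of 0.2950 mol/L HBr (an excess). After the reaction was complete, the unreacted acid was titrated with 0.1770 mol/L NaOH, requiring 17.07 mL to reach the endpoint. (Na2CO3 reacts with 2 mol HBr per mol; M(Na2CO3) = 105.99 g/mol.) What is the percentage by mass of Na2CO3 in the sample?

Total n(HBr) added = 0.2950 x 0.05794 = 0.01709 mol.
n(NaOH) used = 0.1770 x 0.01707 = 0.003021 mol, which equals the excess n(HBr).
So n(HBr) consumed by the sample = 0.01709 - 0.003021 = 0.01407 mol.
n(Na2CO3) = 0.01407 / 2 = 0.007035 mol.
mass Na2CO3 = 0.007035 x 105.99 = 0.7457 g, so %Na2CO3 = 0.7457/1.3130 x 100 = 56.8%.

56.8%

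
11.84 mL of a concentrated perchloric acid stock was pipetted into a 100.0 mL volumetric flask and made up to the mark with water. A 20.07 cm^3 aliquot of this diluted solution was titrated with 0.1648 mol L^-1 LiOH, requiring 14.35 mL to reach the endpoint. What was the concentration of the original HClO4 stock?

n(LiOH) = 0.1648 x 0.01435 = 0.002365 mol.
n(HClO4) in the aliquot = 0.002365 mol.
[diluted HClO4] = 0.002365 / 0.02007 = 0.1178 M.
Dilution factor = 100.0/11.84 = 8.446, so [stock] = 0.1178 x 8.446 = 0.995 M.

0.995 M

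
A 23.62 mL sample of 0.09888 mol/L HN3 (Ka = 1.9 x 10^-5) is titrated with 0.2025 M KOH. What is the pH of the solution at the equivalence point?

n(HN3) = 0.09888 x 0.02362 = 0.002336 mol; V(KOH) at equivalence = 0.002336/0.2025 = 0.01153 L.
At equivalence all the acid is converted to N3-; total volume = 0.02362 + 0.01153 = 0.03515 L, so [N3-] = 0.002336/0.03515 = 0.06644 M.
Kb = Kw/Ka = 1.0e-14 / 1.9 x 10^-5 = 5.26e-10.
[OH^-] = sqrt(Kb x [N3-]) = sqrt(5.26e-10 x 0.06644) = 5.91e-6 M.
pOH = 5.23, so pH = 14.00 - 5.23 = 8.77.

8.77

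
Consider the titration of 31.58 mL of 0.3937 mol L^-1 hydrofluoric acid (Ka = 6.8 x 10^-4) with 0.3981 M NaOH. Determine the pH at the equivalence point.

n(HF) = 0.3937 x 0.03158 = 0.01243 mol; V(NaOH) at equivalence = 0.01243/0.3981 = 0.03123 L.
At equivalence all the acid is converted to F-; total volume = 0.03158 + 0.03123 = 0.06281 L, so [F-] = 0.01243/0.06281 = 0.1979 M.
Kb = Kw/Ka = 1.0e-14 / 6.8 x 10^-4 = 1.47e-11.
[OH^-] = sqrt(Kb x [F-]) = sqrt(1.47e-11 x 0.1979) = 1.71e-6 M.
pOH = 5.77, so pH = 14.00 - 5.77 = 8.23.

8.23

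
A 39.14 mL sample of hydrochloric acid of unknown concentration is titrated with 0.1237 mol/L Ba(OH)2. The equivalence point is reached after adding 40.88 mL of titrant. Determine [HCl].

n(Ba(OH)2) delivered = 0.1237 x 0.04088 = 0.005057 mol.
The reaction is 2 HCl + 1 Ba(OH)2, so n(HCl) = 0.005057 x 2/1 = 0.01011 mol.
[HCl] = 0.01011 mol / 0.03914 L = 0.258 M.

0.258 M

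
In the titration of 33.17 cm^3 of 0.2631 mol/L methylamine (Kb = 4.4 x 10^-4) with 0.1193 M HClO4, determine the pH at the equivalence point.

5.86

n(CH3NH2) = 0.2631 x 0.03317 = 0.008727 mol; V(HClO4) at equivalence = 0.008727/0.1193 = 0.07315 L.
At equivalence the base is fully converted to CH3NH3+; total volume = 0.1063 L, so [CH3NH3+] = 0.008727/0.1063 = 0.08208 M.
Ka(CH3NH3+) = Kw/Kb = 1.0e-14 / 4.4 x 10^-4 = 2.27e-11.
[H^+] = sqrt(Ka x [CH3NH3+]) = sqrt(2.27e-11 x 0.08208) = 1.37e-6 M.
pH = -log(1.37e-6) = 5.86.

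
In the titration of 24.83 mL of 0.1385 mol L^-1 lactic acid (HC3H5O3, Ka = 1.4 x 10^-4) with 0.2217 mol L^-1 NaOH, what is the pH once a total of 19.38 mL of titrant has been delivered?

n(acid) = 0.1385 x 0.02483 = 0.003439 mol; n(NaOH) added = 0.2217 x 0.01938 = 0.004297 mol.
Base is in excess by 0.004297 - 0.003439 = 0.0008576 mol in a total volume of 0.04421 L.
[OH^-] = 0.0008576/0.04421 = 0.01940 M, so pOH = 1.71 and pH = 14.00 - 1.71 = 12.29.

12.29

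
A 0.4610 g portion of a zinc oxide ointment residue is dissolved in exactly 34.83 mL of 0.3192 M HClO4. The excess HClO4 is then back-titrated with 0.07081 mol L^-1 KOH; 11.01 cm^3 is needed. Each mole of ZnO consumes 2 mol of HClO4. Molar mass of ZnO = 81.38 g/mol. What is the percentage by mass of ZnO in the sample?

Total n(HClO4) added = 0.3192 x 0.03483 = 0.01112 mol.
n(KOH) used = 0.07081 x 0.01101 = 0.0007796 mol, which equals the excess n(HClO4).
So n(HClO4) consumed by the sample = 0.01112 - 0.0007796 = 0.01034 mol.
n(ZnO) = 0.01034 / 2 = 0.005169 mol.
mass ZnO = 0.005169 x 81.38 = 0.4207 g, so %ZnO = 0.4207/0.4610 x 100 = 91.2%.

91.2%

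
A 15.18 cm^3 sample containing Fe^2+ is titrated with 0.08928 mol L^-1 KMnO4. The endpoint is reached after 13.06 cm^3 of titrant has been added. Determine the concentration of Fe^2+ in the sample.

0.384 M

n(KMnO4) = 0.08928 x 0.01306 = 0.001166 mol.
From the balanced equation, 1 mol KMnO4 reacts with 5 mol Fe^2+, so n(Fe^2+) = 0.001166 x 5/1 = 0.005830 mol.
[Fe^2+] = 0.005830 / 0.01518 L = 0.384 M.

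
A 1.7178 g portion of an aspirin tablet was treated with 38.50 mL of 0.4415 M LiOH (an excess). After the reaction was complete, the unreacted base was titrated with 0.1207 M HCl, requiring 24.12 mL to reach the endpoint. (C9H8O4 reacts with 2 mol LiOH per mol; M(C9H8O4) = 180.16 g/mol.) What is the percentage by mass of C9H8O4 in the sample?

Total n(LiOH) added = 0.4415 x 0.03850 = 0.01700 mol.
n(HCl) used = 0.1207 x 0.02412 = 0.002911 mol, which equals the excess n(LiOH).
So n(LiOH) consumed by the sample = 0.01700 - 0.002911 = 0.01409 mol.
n(C9H8O4) = 0.01409 / 2 = 0.007043 mol.
mass C9H8O4 = 0.007043 x 180.16 = 1.269 g, so %C9H8O4 = 1.269/1.7178 x 100 = 73.9%.

73.9%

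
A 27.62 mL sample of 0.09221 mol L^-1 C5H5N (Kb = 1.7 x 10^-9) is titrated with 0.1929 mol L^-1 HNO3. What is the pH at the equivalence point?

3.22

n(C5H5N) = 0.09221 x 0.02762 = 0.002547 mol; V(HNO3) at equivalence = 0.002547/0.1929 = 0.01320 L.
At equivalence the base is fully converted to C5H5NH+; total volume = 0.04082 L, so [C5H5NH+] = 0.002547/0.04082 = 0.06239 M.
Ka(C5H5NH+) = Kw/Kb = 1.0e-14 / 1.7 x 10^-9 = 5.88e-6.
[H^+] = sqrt(Ka x [C5H5NH+]) = sqrt(5.88e-6 x 0.06239) = 0.000606 M.
pH = -log(0.000606) = 3.22.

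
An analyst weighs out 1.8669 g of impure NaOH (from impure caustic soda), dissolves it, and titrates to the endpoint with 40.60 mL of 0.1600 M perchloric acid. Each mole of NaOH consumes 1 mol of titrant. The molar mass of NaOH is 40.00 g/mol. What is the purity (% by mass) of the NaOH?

n(HClO4) = 0.1600 x 0.04060 = 0.006496 mol.
n(NaOH) = 0.006496 / 1 = 0.006496 mol.
mass of NaOH = 0.006496 x 40.00 = 0.2598 g.
% purity = 0.2598 / 1.8669 x 100 = 13.9%.

13.9%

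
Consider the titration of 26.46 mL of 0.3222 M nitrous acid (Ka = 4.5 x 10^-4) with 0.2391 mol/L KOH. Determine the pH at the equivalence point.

8.24

n(HNO2) = 0.3222 x 0.02646 = 0.008525 mol; V(KOH) at equivalence = 0.008525/0.2391 = 0.03566 L.
At equivalence all the acid is converted to NO2-; total volume = 0.02646 + 0.03566 = 0.06212 L, so [NO2-] = 0.008525/0.06212 = 0.1372 M.
Kb = Kw/Ka = 1.0e-14 / 4.5 x 10^-4 = 2.22e-11.
[OH^-] = sqrt(Kb x [NO2-]) = sqrt(2.22e-11 x 0.1372) = 1.75e-6 M.
pOH = 5.76, so pH = 14.00 - 5.76 = 8.24.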